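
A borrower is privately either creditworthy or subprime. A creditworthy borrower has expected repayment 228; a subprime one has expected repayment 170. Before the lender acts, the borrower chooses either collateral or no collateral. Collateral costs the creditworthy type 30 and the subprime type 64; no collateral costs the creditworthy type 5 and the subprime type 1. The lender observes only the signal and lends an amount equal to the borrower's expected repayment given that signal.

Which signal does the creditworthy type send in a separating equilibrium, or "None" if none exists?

Try creditworthy → collateral, subprime → no collateral:
  If types separate, collateral earns payment 228 and no collateral earns 170.
  Creditworthy: collateral gives 228 − 30 = 198; no collateral gives 170 − 5 = 165. No deviation. ✓
  Subprime: no collateral gives 170 − 1 = 169; collateral gives 228 − 64 = 164. No deviation. ✓
Both hold — the creditworthy type sends collateral.

collateral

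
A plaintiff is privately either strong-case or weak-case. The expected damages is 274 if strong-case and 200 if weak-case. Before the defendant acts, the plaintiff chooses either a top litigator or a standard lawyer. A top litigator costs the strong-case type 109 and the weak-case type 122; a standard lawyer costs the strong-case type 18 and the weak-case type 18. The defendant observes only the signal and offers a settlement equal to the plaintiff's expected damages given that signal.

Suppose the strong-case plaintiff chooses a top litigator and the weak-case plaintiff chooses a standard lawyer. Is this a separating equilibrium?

No

If types separate, top litigator earns payment 274 and standard lawyer earns 200.
Strong-case: top litigator gives 274 − 109 = 165; standard lawyer gives 200 − 18 = 182. Would deviate. ✗
Weak-case: standard lawyer gives 200 − 18 = 182; top litigator gives 274 − 122 = 152. No deviation. ✓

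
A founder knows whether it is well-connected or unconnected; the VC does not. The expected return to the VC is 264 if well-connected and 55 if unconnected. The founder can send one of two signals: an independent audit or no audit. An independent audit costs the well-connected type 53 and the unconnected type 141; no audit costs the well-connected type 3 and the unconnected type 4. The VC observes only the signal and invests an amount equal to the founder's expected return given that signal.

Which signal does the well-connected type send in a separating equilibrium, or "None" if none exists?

Try well-connected → audit, unconnected → no audit:
  Under separation the VC infers type exactly: audit → well-connected (pays 264), no audit → unconnected (pays 55).
  Well-connected: audit gives 264 − 53 = 211; no audit gives 55 − 3 = 52. No deviation. ✓
  Unconnected: no audit gives 55 − 4 = 51; audit gives 264 − 141 = 123. Would deviate. ✗
Try well-connected → no audit, unconnected → audit:
  Under separation the VC infers type exactly: no audit → well-connected (pays 264), audit → unconnected (pays 55).
  Well-connected: no audit gives 264 − 3 = 261; audit gives 55 − 53 = 2. No deviation. ✓
  Unconnected: audit gives 55 − 141 = -86; no audit gives 264 − 4 = 260. Would deviate. ✗
Neither assignment is incentive-compatible.

None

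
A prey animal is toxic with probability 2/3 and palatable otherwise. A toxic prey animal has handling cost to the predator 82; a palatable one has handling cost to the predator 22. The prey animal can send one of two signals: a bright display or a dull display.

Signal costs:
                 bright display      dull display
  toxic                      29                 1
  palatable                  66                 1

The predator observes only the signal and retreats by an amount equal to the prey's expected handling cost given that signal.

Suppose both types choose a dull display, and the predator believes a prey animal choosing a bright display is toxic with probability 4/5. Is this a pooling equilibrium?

Yes

At the pooled signal (dull display) the predator holds the prior 2/3 and pays 2/3·82 + 1/3·22 = 62. Off-path (bright display) belief 4/5 gives 4/5·82 + 1/5·22 = 70.
Toxic: dull display gives 62 − 1 = 61; bright display gives 70 − 29 = 41. Stays. ✓
Palatable: dull display gives 62 − 1 = 61; bright display gives 70 − 66 = 4. Stays. ✓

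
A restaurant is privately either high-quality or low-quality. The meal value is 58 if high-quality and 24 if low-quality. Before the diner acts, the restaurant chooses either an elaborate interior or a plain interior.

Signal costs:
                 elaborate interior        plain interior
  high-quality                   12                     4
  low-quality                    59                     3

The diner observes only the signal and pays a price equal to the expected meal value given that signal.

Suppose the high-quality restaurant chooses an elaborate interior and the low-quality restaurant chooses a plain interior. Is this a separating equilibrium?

If types separate, elaborate interior earns payment 58 and plain interior earns 24.
High-quality: elaborate interior gives 58 − 12 = 46; plain interior gives 24 − 4 = 20. No deviation. ✓
Low-quality: plain interior gives 24 − 3 = 21; elaborate interior gives 58 − 59 = -1. No deviation. ✓
Both incentive constraints hold.

Yes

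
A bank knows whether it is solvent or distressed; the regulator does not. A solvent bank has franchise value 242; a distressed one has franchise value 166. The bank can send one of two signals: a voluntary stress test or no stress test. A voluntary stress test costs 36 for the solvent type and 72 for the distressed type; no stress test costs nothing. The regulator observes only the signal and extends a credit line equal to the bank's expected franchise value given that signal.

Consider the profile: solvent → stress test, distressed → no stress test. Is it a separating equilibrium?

If types separate, stress test earns payment 242 and no stress test earns 166.
Solvent: stress test gives 242 − 36 = 206; no stress test gives 166 − 0 = 166. No deviation. ✓
Distressed: no stress test gives 166 − 0 = 166; stress test gives 242 − 72 = 170. Would deviate. ✗

No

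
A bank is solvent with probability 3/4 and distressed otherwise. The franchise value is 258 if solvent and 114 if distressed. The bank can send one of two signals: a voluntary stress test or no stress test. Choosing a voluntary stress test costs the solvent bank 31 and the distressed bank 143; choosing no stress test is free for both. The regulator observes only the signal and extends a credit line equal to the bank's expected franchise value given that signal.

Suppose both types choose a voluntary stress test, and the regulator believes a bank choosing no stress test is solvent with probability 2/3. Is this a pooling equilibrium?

At the pooled signal (stress test) the regulator holds the prior 3/4 and pays 3/4·258 + 1/4·114 = 222. Off-path (no stress test) belief 2/3 gives 2/3·258 + 1/3·114 = 210.
Solvent: stress test gives 222 − 31 = 191; no stress test gives 210 − 0 = 210. Deviates. ✗
Distressed: stress test gives 222 − 143 = 79; no stress test gives 210 − 0 = 210. Deviates. ✗

No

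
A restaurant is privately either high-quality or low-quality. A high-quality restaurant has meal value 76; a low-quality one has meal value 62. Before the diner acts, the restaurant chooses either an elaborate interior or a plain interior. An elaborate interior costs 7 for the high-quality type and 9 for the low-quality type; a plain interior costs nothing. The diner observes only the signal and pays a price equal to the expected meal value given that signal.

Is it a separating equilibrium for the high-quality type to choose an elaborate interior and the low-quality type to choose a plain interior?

No

Under separation the diner infers type exactly: elaborate interior → high-quality (pays 76), plain interior → low-quality (pays 62).
High-quality: elaborate interior gives 76 − 7 = 69; plain interior gives 62 − 0 = 62. No deviation. ✓
Low-quality: plain interior gives 62 − 0 = 62; elaborate interior gives 76 − 9 = 67. Would deviate. ✗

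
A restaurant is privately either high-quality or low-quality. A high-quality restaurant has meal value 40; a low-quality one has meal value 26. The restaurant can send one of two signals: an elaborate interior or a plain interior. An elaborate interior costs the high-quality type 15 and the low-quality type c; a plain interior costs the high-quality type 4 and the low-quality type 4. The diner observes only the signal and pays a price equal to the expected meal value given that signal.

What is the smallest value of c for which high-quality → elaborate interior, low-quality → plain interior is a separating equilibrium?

Under separation: elaborate interior → high-quality (pays 40); plain interior → low-quality (pays 26).
High-quality: 40 − 15 = 25 ≥ 26 − 4 = 22. Holds regardless of c. ✓
Low-quality: 26 − 4 ≥ 40 − c, so c ≥ 40 − 22 = 18.

18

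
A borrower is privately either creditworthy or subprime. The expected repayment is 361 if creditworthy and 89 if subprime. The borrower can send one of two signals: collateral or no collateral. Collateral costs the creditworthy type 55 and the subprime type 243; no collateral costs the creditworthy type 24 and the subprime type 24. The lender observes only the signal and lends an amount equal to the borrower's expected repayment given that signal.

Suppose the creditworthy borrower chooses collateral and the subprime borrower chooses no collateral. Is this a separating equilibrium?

If types separate, collateral earns payment 361 and no collateral earns 89.
Creditworthy: collateral gives 361 − 55 = 306; no collateral gives 89 − 24 = 65. No deviation. ✓
Subprime: no collateral gives 89 − 24 = 65; collateral gives 361 − 243 = 118. Would deviate. ✗

No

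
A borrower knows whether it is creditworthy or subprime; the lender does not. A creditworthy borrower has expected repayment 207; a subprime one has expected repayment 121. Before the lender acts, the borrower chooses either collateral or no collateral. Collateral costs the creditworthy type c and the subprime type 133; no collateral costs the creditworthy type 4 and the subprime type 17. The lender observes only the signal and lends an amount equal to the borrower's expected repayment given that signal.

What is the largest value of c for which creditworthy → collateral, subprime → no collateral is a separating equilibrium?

Under separation: collateral → creditworthy (pays 207); no collateral → subprime (pays 121).
Subprime: 121 − 17 = 104 ≥ 207 − 133 = 74. Holds regardless of c. ✓
Creditworthy: 207 − c ≥ 121 − 4, so c ≤ 207 − 117 = 90.

90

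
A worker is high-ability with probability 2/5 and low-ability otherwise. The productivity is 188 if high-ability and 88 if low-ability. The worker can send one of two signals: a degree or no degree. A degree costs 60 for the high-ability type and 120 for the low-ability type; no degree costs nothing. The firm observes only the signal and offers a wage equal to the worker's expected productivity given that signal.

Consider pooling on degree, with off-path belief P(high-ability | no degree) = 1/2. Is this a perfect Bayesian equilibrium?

On the equilibrium path (degree) the firm holds the prior 2/5 and pays 2/5·188 + 3/5·88 = 128. Off-path (no degree) belief 1/2 gives 1/2·188 + 1/2·88 = 138.
High-ability: degree gives 128 − 60 = 68; no degree gives 138 − 0 = 138. Deviates. ✗
Low-ability: degree gives 128 − 120 = 8; no degree gives 138 − 0 = 138. Deviates. ✗

No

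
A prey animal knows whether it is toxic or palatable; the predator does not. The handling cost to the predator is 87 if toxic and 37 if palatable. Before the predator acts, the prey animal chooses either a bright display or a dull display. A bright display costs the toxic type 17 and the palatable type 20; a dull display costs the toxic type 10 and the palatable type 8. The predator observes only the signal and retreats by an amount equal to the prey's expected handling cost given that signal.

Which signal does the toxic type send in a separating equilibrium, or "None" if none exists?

None

Try toxic → bright display, palatable → dull display:
  If types separate, bright display earns payment 87 and dull display earns 37.
  Toxic: bright display gives 87 − 17 = 70; dull display gives 37 − 10 = 27. No deviation. ✓
  Palatable: dull display gives 37 − 8 = 29; bright display gives 87 − 20 = 67. Would deviate. ✗
Try toxic → dull display, palatable → bright display:
  If types separate, dull display earns payment 87 and bright display earns 37.
  Toxic: dull display gives 87 − 10 = 77; bright display gives 37 − 17 = 20. No deviation. ✓
  Palatable: bright display gives 37 − 20 = 17; dull display gives 87 − 8 = 79. Would deviate. ✗
Neither assignment is incentive-compatible.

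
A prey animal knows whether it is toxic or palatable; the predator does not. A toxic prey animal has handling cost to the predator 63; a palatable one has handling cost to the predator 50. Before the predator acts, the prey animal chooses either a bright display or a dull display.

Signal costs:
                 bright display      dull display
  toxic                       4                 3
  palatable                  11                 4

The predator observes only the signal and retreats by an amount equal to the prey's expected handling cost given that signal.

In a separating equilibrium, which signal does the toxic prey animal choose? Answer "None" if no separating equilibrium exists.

None

Try toxic → bright display, palatable → dull display:
  Under separation the predator infers type exactly: bright display → toxic (pays 63), dull display → palatable (pays 50).
  Toxic: bright display gives 63 − 4 = 59; dull display gives 50 − 3 = 47. No deviation. ✓
  Palatable: dull display gives 50 − 4 = 46; bright display gives 63 − 11 = 52. Would deviate. ✗
Try toxic → dull display, palatable → bright display:
  Under separation the predator infers type exactly: dull display → toxic (pays 63), bright display → palatable (pays 50).
  Toxic: dull display gives 63 − 3 = 60; bright display gives 50 − 4 = 46. No deviation. ✓
  Palatable: bright display gives 50 − 11 = 39; dull display gives 63 − 4 = 59. Would deviate. ✗
Neither assignment is incentive-compatible.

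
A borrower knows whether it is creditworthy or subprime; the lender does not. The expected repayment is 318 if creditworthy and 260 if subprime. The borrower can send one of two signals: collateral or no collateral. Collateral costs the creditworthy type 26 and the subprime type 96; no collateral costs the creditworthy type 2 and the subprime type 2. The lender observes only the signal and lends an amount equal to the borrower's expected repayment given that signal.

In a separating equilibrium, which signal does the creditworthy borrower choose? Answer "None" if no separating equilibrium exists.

Try creditworthy → collateral, subprime → no collateral:
  If types separate, collateral earns payment 318 and no collateral earns 260.
  Creditworthy: collateral gives 318 − 26 = 292; no collateral gives 260 − 2 = 258. No deviation. ✓
  Subprime: no collateral gives 260 − 2 = 258; collateral gives 318 − 96 = 222. No deviation. ✓
Both hold — the creditworthy type sends collateral.

collateral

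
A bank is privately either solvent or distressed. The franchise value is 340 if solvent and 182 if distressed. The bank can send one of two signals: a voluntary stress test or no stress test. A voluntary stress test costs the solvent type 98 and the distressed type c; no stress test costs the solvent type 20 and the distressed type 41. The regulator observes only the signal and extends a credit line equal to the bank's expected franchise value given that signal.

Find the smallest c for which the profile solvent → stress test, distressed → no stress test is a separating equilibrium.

Under separation: stress test → solvent (pays 340); no stress test → distressed (pays 182).
Solvent: 340 − 98 = 242 ≥ 182 − 20 = 162. Holds regardless of c. ✓
Distressed: 182 − 41 ≥ 340 − c, so c ≥ 340 − 141 = 199.

199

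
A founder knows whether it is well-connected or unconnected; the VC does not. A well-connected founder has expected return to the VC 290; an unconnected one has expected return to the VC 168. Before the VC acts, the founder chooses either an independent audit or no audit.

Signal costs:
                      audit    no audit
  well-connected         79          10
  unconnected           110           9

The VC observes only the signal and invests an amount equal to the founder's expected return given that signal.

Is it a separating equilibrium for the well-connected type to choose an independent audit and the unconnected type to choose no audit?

No

If types separate, audit earns payment 290 and no audit earns 168.
Well-connected: audit gives 290 − 79 = 211; no audit gives 168 − 10 = 158. No deviation. ✓
Unconnected: no audit gives 168 − 9 = 159; audit gives 290 − 110 = 180. Would deviate. ✗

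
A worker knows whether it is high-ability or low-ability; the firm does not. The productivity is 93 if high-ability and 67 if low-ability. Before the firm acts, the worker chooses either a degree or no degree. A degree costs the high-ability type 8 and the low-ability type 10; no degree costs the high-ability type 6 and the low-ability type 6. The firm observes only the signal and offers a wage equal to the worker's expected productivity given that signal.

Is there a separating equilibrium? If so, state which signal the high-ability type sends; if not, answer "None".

Try high-ability → degree, low-ability → no degree:
  If types separate, degree earns payment 93 and no degree earns 67.
  High-ability: degree gives 93 − 8 = 85; no degree gives 67 − 6 = 61. No deviation. ✓
  Low-ability: no degree gives 67 − 6 = 61; degree gives 93 − 10 = 83. Would deviate. ✗
Try high-ability → no degree, low-ability → degree:
  If types separate, no degree earns payment 93 and degree earns 67.
  High-ability: no degree gives 93 − 6 = 87; degree gives 67 − 8 = 59. No deviation. ✓
  Low-ability: degree gives 67 − 10 = 57; no degree gives 93 − 6 = 87. Would deviate. ✗
Neither assignment is incentive-compatible.

None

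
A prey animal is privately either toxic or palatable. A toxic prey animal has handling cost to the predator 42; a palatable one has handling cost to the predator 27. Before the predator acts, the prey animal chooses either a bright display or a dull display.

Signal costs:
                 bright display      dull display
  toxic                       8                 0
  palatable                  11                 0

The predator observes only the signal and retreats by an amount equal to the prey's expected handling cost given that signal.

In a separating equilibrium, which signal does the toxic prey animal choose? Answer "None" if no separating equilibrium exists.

None

Try toxic → bright display, palatable → dull display:
  Under separation the predator infers type exactly: bright display → toxic (pays 42), dull display → palatable (pays 27).
  Toxic: bright display gives 42 − 8 = 34; dull display gives 27 − 0 = 27. No deviation. ✓
  Palatable: dull display gives 27 − 0 = 27; bright display gives 42 − 11 = 31. Would deviate. ✗
Try toxic → dull display, palatable → bright display:
  Under separation the predator infers type exactly: dull display → toxic (pays 42), bright display → palatable (pays 27).
  Toxic: dull display gives 42 − 0 = 42; bright display gives 27 − 8 = 19. No deviation. ✓
  Palatable: bright display gives 27 − 11 = 16; dull display gives 42 − 0 = 42. Would deviate. ✗
Neither assignment is incentive-compatible.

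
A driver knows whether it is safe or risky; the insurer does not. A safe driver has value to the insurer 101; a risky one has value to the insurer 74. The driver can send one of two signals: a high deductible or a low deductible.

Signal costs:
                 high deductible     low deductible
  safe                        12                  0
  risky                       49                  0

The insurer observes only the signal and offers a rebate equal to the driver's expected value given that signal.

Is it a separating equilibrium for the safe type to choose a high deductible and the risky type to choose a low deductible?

Under separation the insurer infers type exactly: high deductible → safe (pays 101), low deductible → risky (pays 74).
Safe: high deductible gives 101 − 12 = 89; low deductible gives 74 − 0 = 74. No deviation. ✓
Risky: low deductible gives 74 − 0 = 74; high deductible gives 101 − 49 = 52. No deviation. ✓
Neither type gains from mimicking the other.

Yes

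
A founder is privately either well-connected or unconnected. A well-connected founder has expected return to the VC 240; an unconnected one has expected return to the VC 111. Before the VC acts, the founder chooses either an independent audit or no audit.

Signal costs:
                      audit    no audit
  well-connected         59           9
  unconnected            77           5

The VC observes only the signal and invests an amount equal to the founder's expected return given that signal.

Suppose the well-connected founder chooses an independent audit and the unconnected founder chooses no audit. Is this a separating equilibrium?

If types separate, audit earns payment 240 and no audit earns 111.
Well-connected: audit gives 240 − 59 = 181; no audit gives 111 − 9 = 102. No deviation. ✓
Unconnected: no audit gives 111 − 5 = 106; audit gives 240 − 77 = 163. Would deviate. ✗

No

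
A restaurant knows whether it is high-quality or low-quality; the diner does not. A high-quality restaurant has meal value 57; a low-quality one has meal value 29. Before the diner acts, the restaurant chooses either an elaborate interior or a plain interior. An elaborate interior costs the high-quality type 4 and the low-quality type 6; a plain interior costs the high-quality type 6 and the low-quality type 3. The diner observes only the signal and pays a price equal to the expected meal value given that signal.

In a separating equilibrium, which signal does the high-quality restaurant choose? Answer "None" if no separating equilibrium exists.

None

Try high-quality → elaborate interior, low-quality → plain interior:
  Under separation the diner infers type exactly: elaborate interior → high-quality (pays 57), plain interior → low-quality (pays 29).
  High-quality: elaborate interior gives 57 − 4 = 53; plain interior gives 29 − 6 = 23. No deviation. ✓
  Low-quality: plain interior gives 29 − 3 = 26; elaborate interior gives 57 − 6 = 51. Would deviate. ✗
Try high-quality → plain interior, low-quality → elaborate interior:
  Under separation the diner infers type exactly: plain interior → high-quality (pays 57), elaborate interior → low-quality (pays 29).
  High-quality: plain interior gives 57 − 6 = 51; elaborate interior gives 29 − 4 = 25. No deviation. ✓
  Low-quality: elaborate interior gives 29 − 6 = 23; plain interior gives 57 − 3 = 54. Would deviate. ✗
Neither assignment is incentive-compatible.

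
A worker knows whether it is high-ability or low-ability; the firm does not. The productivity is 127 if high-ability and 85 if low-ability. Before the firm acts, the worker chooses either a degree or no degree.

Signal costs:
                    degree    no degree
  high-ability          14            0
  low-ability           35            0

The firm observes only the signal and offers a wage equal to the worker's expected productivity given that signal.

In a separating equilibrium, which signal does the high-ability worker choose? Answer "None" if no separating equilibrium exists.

Try high-ability → degree, low-ability → no degree:
  Under separation the firm infers type exactly: degree → high-ability (pays 127), no degree → low-ability (pays 85).
  High-ability: degree gives 127 − 14 = 113; no degree gives 85 − 0 = 85. No deviation. ✓
  Low-ability: no degree gives 85 − 0 = 85; degree gives 127 − 35 = 92. Would deviate. ✗
Try high-ability → no degree, low-ability → degree:
  Under separation the firm infers type exactly: no degree → high-ability (pays 127), degree → low-ability (pays 85).
  High-ability: no degree gives 127 − 0 = 127; degree gives 85 − 14 = 71. No deviation. ✓
  Low-ability: degree gives 85 − 35 = 50; no degree gives 127 − 0 = 127. Would deviate. ✗
Neither assignment is incentive-compatible.

None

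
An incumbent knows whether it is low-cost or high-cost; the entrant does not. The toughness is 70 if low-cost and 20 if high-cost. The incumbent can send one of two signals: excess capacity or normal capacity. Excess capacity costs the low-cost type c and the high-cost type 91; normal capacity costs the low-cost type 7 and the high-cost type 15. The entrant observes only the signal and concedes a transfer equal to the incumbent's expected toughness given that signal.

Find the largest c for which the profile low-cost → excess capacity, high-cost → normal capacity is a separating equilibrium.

Under separation: excess capacity → low-cost (pays 70); normal capacity → high-cost (pays 20).
High-cost: 20 − 15 = 5 ≥ 70 − 91 = -21. Holds regardless of c. ✓
Low-cost: 70 − c ≥ 20 − 7, so c ≤ 70 − 13 = 57.

57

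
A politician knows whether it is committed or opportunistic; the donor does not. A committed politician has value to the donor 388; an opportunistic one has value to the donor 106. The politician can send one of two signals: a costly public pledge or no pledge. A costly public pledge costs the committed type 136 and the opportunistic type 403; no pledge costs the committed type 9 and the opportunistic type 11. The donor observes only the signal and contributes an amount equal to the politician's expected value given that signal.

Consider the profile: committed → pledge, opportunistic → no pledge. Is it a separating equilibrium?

Under separation the donor infers type exactly: pledge → committed (pays 388), no pledge → opportunistic (pays 106).
Committed: pledge gives 388 − 136 = 252; no pledge gives 106 − 9 = 97. No deviation. ✓
Opportunistic: no pledge gives 106 − 11 = 95; pledge gives 388 − 403 = -15. No deviation. ✓
Neither type gains from mimicking the other.

Yes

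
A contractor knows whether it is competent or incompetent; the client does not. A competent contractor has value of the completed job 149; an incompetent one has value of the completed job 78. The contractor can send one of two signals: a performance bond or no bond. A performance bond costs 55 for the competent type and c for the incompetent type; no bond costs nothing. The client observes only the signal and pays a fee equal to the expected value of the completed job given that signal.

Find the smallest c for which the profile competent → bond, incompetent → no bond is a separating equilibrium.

Under separation: bond → competent (pays 149); no bond → incompetent (pays 78).
Competent: 149 − 55 = 94 ≥ 78 − 0 = 78. Holds regardless of c. ✓
Incompetent: 78 − 0 ≥ 149 − c, so c ≥ 149 − 78 = 71.

71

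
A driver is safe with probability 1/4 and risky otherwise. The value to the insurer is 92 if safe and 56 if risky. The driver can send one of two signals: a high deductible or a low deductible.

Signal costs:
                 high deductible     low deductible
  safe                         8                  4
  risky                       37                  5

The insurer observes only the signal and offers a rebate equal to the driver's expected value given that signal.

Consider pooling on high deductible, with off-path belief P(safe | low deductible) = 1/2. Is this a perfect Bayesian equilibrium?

At the pooled signal (high deductible) the insurer holds the prior 1/4 and pays 1/4·92 + 3/4·56 = 65. Off-path (low deductible) belief 1/2 gives 1/2·92 + 1/2·56 = 74.
Safe: high deductible gives 65 − 8 = 57; low deductible gives 74 − 4 = 70. Deviates. ✗
Risky: high deductible gives 65 − 37 = 28; low deductible gives 74 − 5 = 69. Deviates. ✗

No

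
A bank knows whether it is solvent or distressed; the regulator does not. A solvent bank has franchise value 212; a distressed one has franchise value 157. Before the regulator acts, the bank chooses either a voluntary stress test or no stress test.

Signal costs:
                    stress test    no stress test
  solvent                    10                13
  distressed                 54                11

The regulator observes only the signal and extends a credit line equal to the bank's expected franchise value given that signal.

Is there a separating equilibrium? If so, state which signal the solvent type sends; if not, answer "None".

None

Try solvent → stress test, distressed → no stress test:
  Under separation the regulator infers type exactly: stress test → solvent (pays 212), no stress test → distressed (pays 157).
  Solvent: stress test gives 212 − 10 = 202; no stress test gives 157 − 13 = 144. No deviation. ✓
  Distressed: no stress test gives 157 − 11 = 146; stress test gives 212 − 54 = 158. Would deviate. ✗
Try solvent → no stress test, distressed → stress test:
  Under separation the regulator infers type exactly: no stress test → solvent (pays 212), stress test → distressed (pays 157).
  Solvent: no stress test gives 212 − 13 = 199; stress test gives 157 − 10 = 147. No deviation. ✓
  Distressed: stress test gives 157 − 54 = 103; no stress test gives 212 − 11 = 201. Would deviate. ✗
Neither assignment is incentive-compatible.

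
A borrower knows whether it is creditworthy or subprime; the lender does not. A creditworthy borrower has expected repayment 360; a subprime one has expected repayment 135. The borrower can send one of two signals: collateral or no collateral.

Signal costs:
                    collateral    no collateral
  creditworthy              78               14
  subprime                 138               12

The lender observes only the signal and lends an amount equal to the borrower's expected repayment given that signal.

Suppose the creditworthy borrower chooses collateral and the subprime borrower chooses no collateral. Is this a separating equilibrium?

Under separation the lender infers type exactly: collateral → creditworthy (pays 360), no collateral → subprime (pays 135).
Creditworthy: collateral gives 360 − 78 = 282; no collateral gives 135 − 14 = 121. No deviation. ✓
Subprime: no collateral gives 135 − 12 = 123; collateral gives 360 − 138 = 222. Would deviate. ✗

No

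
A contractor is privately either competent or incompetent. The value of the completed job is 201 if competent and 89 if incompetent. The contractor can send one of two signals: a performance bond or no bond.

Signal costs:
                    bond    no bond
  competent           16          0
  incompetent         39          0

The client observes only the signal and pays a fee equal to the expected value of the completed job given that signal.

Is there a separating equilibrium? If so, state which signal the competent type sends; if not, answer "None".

None

Try competent → bond, incompetent → no bond:
  Under separation the client infers type exactly: bond → competent (pays 201), no bond → incompetent (pays 89).
  Competent: bond gives 201 − 16 = 185; no bond gives 89 − 0 = 89. No deviation. ✓
  Incompetent: no bond gives 89 − 0 = 89; bond gives 201 − 39 = 162. Would deviate. ✗
Try competent → no bond, incompetent → bond:
  Under separation the client infers type exactly: no bond → competent (pays 201), bond → incompetent (pays 89).
  Competent: no bond gives 201 − 0 = 201; bond gives 89 − 16 = 73. No deviation. ✓
  Incompetent: bond gives 89 − 39 = 50; no bond gives 201 − 0 = 201. Would deviate. ✗
Neither assignment is incentive-compatible.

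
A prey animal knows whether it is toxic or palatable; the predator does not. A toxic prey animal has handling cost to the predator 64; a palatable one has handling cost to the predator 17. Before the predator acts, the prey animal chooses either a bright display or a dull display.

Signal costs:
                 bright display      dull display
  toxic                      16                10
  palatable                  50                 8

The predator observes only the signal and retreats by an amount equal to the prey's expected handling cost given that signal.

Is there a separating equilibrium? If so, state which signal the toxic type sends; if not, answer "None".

None

Try toxic → bright display, palatable → dull display:
  Under separation the predator infers type exactly: bright display → toxic (pays 64), dull display → palatable (pays 17).
  Toxic: bright display gives 64 − 16 = 48; dull display gives 17 − 10 = 7. No deviation. ✓
  Palatable: dull display gives 17 − 8 = 9; bright display gives 64 − 50 = 14. Would deviate. ✗
Try toxic → dull display, palatable → bright display:
  Under separation the predator infers type exactly: dull display → toxic (pays 64), bright display → palatable (pays 17).
  Toxic: dull display gives 64 − 10 = 54; bright display gives 17 − 16 = 1. No deviation. ✓
  Palatable: bright display gives 17 − 50 = -33; dull display gives 64 − 8 = 56. Would deviate. ✗
Neither assignment is incentive-compatible.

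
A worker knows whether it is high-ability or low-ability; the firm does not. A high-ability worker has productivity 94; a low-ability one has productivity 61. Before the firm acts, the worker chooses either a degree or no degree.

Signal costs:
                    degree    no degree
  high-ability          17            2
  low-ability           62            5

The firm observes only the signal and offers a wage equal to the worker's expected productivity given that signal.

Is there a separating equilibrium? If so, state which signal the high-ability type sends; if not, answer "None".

degree

Try high-ability → degree, low-ability → no degree:
  Under separation the firm infers type exactly: degree → high-ability (pays 94), no degree → low-ability (pays 61).
  High-ability: degree gives 94 − 17 = 77; no degree gives 61 − 2 = 59. No deviation. ✓
  Low-ability: no degree gives 61 − 5 = 56; degree gives 94 − 62 = 32. No deviation. ✓
Both hold — the high-ability type sends degree.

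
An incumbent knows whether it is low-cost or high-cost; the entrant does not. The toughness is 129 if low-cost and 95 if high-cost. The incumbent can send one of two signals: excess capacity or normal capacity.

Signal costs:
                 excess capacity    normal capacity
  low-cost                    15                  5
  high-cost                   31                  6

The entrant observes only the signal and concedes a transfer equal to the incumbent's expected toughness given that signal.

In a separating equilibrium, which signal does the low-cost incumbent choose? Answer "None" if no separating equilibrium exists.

None

Try low-cost → excess capacity, high-cost → normal capacity:
  If types separate, excess capacity earns payment 129 and normal capacity earns 95.
  Low-cost: excess capacity gives 129 − 15 = 114; normal capacity gives 95 − 5 = 90. No deviation. ✓
  High-cost: normal capacity gives 95 − 6 = 89; excess capacity gives 129 − 31 = 98. Would deviate. ✗
Try low-cost → normal capacity, high-cost → excess capacity:
  If types separate, normal capacity earns payment 129 and excess capacity earns 95.
  Low-cost: normal capacity gives 129 − 5 = 124; excess capacity gives 95 − 15 = 80. No deviation. ✓
  High-cost: excess capacity gives 95 − 31 = 64; normal capacity gives 129 − 6 = 123. Would deviate. ✗
Neither assignment is incentive-compatible.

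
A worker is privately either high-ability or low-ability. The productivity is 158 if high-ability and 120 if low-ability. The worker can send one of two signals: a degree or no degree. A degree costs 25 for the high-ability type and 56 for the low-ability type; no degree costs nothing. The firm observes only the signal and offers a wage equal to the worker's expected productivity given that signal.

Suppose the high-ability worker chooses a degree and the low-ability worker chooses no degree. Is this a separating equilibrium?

If types separate, degree earns payment 158 and no degree earns 120.
High-ability: degree gives 158 − 25 = 133; no degree gives 120 − 0 = 120. No deviation. ✓
Low-ability: no degree gives 120 − 0 = 120; degree gives 158 − 56 = 102. No deviation. ✓
Neither type gains from mimicking the other.

Yes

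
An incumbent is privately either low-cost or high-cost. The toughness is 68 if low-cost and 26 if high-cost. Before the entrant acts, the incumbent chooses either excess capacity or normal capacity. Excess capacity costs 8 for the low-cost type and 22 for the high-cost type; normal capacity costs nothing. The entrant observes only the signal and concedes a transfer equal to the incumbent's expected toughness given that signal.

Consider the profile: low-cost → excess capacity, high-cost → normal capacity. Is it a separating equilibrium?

Under separation the entrant infers type exactly: excess capacity → low-cost (pays 68), normal capacity → high-cost (pays 26).
Low-cost: excess capacity gives 68 − 8 = 60; normal capacity gives 26 − 0 = 26. No deviation. ✓
High-cost: normal capacity gives 26 − 0 = 26; excess capacity gives 68 − 22 = 46. Would deviate. ✗

No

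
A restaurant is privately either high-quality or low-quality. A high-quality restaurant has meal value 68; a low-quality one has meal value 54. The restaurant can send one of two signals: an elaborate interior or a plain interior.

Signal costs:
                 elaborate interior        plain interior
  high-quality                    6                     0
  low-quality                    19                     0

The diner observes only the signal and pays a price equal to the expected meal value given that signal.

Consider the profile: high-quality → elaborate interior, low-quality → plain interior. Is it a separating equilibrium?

Yes

If types separate, elaborate interior earns payment 68 and plain interior earns 54.
High-quality: elaborate interior gives 68 − 6 = 62; plain interior gives 54 − 0 = 54. No deviation. ✓
Low-quality: plain interior gives 54 − 0 = 54; elaborate interior gives 68 − 19 = 49. No deviation. ✓
Both incentive constraints hold.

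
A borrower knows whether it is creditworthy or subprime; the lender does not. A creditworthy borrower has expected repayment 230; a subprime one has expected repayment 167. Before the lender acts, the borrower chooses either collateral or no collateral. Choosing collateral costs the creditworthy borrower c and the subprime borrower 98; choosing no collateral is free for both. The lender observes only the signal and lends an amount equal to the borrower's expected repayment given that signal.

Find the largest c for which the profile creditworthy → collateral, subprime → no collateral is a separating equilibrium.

63

Under separation: collateral → creditworthy (pays 230); no collateral → subprime (pays 167).
Subprime: 167 − 0 = 167 ≥ 230 − 98 = 132. Holds regardless of c. ✓
Creditworthy: 230 − c ≥ 167 − 0, so c ≤ 230 − 167 = 63.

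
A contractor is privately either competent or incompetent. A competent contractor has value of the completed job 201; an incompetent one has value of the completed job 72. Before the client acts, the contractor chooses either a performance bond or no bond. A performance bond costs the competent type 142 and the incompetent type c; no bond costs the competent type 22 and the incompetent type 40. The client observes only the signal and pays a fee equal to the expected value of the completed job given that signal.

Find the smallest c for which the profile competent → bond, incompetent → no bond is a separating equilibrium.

169

Under separation: bond → competent (pays 201); no bond → incompetent (pays 72).
Competent: 201 − 142 = 59 ≥ 72 − 22 = 50. Holds regardless of c. ✓
Incompetent: 72 − 40 ≥ 201 − c, so c ≥ 201 − 32 = 169.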